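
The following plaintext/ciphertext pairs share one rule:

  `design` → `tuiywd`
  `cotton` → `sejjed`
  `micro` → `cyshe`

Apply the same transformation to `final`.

vydqb

Each letter is shifted forward by 16 in the alphabet (a Caesar shift of +16).
For final: f+16=v, i+16=y, n+16=d, a+16=q, l+16=b.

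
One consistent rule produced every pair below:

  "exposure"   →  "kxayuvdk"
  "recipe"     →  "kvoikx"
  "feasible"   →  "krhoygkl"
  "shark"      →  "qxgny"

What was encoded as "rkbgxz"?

The output letters match the input read backwards, each shifted +6: exposure reversed is erusopxe. Read the word backwards and shift each letter +6.
Undoing it on rkbgxz: shift back: r−6=l, k−6=e, b−6=v, g−6=a, x−6=r, z−6=t → levart; then reverse → travel.

travel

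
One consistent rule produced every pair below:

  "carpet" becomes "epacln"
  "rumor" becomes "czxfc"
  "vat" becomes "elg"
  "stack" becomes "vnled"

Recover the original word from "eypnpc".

recent

The output letters match the input read backwards, each shifted +11: carpet reversed is teprac. The word is reversed, then every letter is shifted forward by 11.
Undoing it on eypnpc: shift back: e−11=t, y−11=n, p−11=e, n−11=c, p−11=e, c−11=r → tnecer; then reverse → recent.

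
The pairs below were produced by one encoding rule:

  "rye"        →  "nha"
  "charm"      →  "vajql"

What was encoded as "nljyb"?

space

Read the word backwards and shift each letter +9.
Decoding nljyb: shift back: n−9=e, l−9=c, j−9=a, y−9=p, b−9=s → ecaps; then reverse → space.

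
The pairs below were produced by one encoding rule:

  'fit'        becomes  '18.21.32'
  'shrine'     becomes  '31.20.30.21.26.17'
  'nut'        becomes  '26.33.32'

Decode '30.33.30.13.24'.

f is letter #6 and maps to 18: an offset of 12. The number is (letter's place in the alphabet, a=1) + 12.
Decoding 30.33.30.13.24: 30→(30−12)÷1=18=r, 33→(33−12)÷1=21=u, 30→(30−12)÷1=18=r, 13→(13−12)÷1=1=a, 24→(24−12)÷1=12=l.

rural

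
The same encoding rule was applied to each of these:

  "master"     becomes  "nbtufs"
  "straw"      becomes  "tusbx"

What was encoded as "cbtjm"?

Compare letters: m→n is +1, a→b is +1, s→t is +1 — a constant shift. It's a constant shift of +1 (ROT1).
Reversing it on cbtjm: c−1=b, b−1=a, t−1=s, j−1=i, m−1=l.

basil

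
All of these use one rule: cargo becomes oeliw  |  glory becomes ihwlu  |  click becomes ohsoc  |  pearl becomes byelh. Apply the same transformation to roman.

lwmer

c(2)→o(14) and a(0)→e(4) fit y≡5x+4 (mod 26); the inverse of 5 mod 26 is 21. This is an affine cipher: with a=0,…,z=25, each position x becomes (5x+4) mod 26.
Applying it to roman: r(17)→5·17+4≡11=l; o(14)→5·14+4≡22=w; m(12)→5·12+4≡12=m; a(0)→5·0+4≡4=e; n(13)→5·13+4≡17=r (all mod 26).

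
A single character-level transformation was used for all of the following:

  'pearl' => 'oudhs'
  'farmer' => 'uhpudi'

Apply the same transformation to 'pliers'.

The output letters match the input read backwards, each shifted +3: pearl reversed is lraep. Read the word backwards and shift each letter +3.
Applying it to pliers: reverse → sreilp; then shift: s+3=v, r+3=u, e+3=h, i+3=l, l+3=o, p+3=s.

vuhlos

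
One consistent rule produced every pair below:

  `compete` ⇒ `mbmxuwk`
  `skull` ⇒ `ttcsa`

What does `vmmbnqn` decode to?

The output letters match the input read backwards, each shifted +8: compete reversed is etepmoc. Read the word backwards and shift each letter +8.
Decoding vmmbnqn: shift back: v−8=n, m−8=e, m−8=e, b−8=t, n−8=f, q−8=i, n−8=f → neetfif; then reverse → fifteen.

fifteen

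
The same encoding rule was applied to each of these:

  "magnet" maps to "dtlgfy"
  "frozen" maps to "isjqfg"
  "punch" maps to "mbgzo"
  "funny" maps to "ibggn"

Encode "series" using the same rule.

vfsrfv

m(12)→d(3) and a(0)→t(19) fit y≡3x+19 (mod 26); the inverse of 3 mod 26 is 9. Each letter's alphabet position (a=0..z=25) is mapped through 3·x+19 mod 26 — an affine cipher.
Applying it to series: s(18)→3·18+19≡21=v; e(4)→3·4+19≡5=f; r(17)→3·17+19≡18=s; i(8)→3·8+19≡17=r; e(4)→3·4+19≡5=f; s(18)→3·18+19≡21=v (all mod 26).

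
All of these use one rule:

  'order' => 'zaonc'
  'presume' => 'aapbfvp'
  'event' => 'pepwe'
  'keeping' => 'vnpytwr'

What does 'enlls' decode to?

teach

The shifts repeat in a cycle of length 2: positions 0,1,… shift by +11, +9, then the pattern repeats.
Undoing it on enlls: e−11=t, n−9=e, l−11=a, l−9=c, s−11=h.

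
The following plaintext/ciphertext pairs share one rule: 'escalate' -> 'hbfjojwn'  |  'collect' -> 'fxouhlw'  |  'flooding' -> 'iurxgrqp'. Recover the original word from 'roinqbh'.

The shifts repeat in a cycle of length 2: positions 0,1,… shift by +3, +9, then the pattern repeats.
Undoing it on roinqbh: r−3=o, o−9=f, i−3=f, n−9=e, q−3=n, b−9=s, h−3=e.

offense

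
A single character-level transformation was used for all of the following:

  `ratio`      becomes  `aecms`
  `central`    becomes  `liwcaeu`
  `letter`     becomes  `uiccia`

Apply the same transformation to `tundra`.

cywmae

The shift depends on letter class: consonant r→a is +9, but vowel a→e is +4. Two shifts are in play — +4 for a/e/i/o/u, +9 for every other letter.
Applying it to tundra: t(cons)+9=c, u(vowel)+4=y, n(cons)+9=w, d(cons)+9=m, r(cons)+9=a, a(vowel)+4=e.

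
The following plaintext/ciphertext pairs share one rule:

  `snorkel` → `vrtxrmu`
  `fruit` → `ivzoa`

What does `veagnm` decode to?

In snorkel: s→v is +3, n→r is +4, o→t is +5, r→x is +6 — the shift increases by 1 each position. The shift increases by 1 at each position, starting from +3: 3, 4, 5, ….
Undoing it on veagnm: v−3=s, e−4=a, a−5=v, g−6=a, n−7=g, m−8=e.

savage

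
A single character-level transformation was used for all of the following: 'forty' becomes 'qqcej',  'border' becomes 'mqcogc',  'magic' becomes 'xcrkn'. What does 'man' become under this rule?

xcy

The rule splits by letter class: vowels +2, consonants +11.
For man: m(cons)+11=x, a(vowel)+2=c, n(cons)+11=y.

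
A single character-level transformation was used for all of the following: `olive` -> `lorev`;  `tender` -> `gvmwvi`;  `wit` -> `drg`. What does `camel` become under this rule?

Each pair mirrors across the alphabet (o↔l, l↔o, i↔r): positions sum to 25. This is the alphabet-reversal cipher (Atbash): a becomes z, b becomes y, etc.
For camel: c↔x, a↔z, m↔n, e↔v, l↔o.

xznvo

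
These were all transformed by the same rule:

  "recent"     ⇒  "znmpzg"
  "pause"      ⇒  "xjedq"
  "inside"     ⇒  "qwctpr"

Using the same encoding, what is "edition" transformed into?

mmseubb

In recent: r→z is +8, e→n is +9, c→m is +10, e→p is +11 — the shift increases by 1 each position. Each letter shifts forward by (position + 8), i.e. 8, 9, 10, … — the shift grows by one for each successive letter.
Applying it to edition: e+8=m, d+9=m, i+10=s, t+11=e, i+12=u, o+13=b, n+14=b.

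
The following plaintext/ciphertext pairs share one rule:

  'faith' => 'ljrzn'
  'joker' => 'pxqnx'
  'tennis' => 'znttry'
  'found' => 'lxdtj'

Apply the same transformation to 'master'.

The shift depends on letter class: consonant f→l is +6, but vowel a→j is +9. Vowels shift forward by 9 and consonants shift forward by 6.
On master: m(cons)+6=s, a(vowel)+9=j, s(cons)+6=y, t(cons)+6=z, e(vowel)+9=n, r(cons)+6=x.

sjyznx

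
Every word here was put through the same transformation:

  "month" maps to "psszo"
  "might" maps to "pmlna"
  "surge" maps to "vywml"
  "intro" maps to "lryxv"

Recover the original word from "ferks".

camel

Letter i (0-indexed) is shifted by i+3, so successive shifts are 3, 4, 5, ….
Undoing it on ferks: f−3=c, e−4=a, r−5=m, k−6=e, s−7=l.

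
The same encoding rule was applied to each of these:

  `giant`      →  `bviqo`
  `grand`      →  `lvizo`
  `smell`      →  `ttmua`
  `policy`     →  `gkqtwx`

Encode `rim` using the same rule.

The output letters match the input read backwards, each shifted +8: giant reversed is tnaig. The word is reversed, then every letter is shifted forward by 8.
Applying it to rim: reverse → mir; then shift: m+8=u, i+8=q, r+8=z.

uqz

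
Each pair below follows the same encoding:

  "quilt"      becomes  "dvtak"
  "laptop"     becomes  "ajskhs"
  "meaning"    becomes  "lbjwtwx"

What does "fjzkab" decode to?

castle

q(16)→d(3) and u(20)→v(21) fit y≡11x+9 (mod 26); the inverse of 11 mod 26 is 19. Treating letters as 0–25, the rule is x ↦ 11x + 9 (mod 26).
Decoding fjzkab: f(5)→19·(5−9)≡2=c; j(9)→19·(9−9)≡0=a; z(25)→19·(25−9)≡18=s; k(10)→19·(10−9)≡19=t; a(0)→19·(0−9)≡11=l; b(1)→19·(1−9)≡4=e (all mod 26).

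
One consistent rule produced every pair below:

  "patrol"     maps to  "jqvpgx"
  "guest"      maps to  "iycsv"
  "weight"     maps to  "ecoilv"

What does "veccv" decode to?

p(15)→j(9) and a(0)→q(16) fit y≡3x+16 (mod 26); the inverse of 3 mod 26 is 9. This is an affine cipher: with a=0,…,z=25, each position x becomes (3x+16) mod 26.
Reversing it on veccv: v(21)→9·(21−16)≡19=t; e(4)→9·(4−16)≡22=w; c(2)→9·(2−16)≡4=e; c(2)→9·(2−16)≡4=e; v(21)→9·(21−16)≡19=t (all mod 26).

tweet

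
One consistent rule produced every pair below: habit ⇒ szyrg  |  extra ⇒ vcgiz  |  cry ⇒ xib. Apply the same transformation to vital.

ergzo

Each pair mirrors across the alphabet (h↔s, a↔z, b↔y): positions sum to 25. Letters are reflected about the middle of the alphabet (position → 25−position): Atbash.
For vital: v↔e, i↔r, t↔g, a↔z, l↔o.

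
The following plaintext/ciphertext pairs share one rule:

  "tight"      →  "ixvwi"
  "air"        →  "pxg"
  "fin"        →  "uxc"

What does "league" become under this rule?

atpvjt

Compare letters: t→i is +15, i→x is +15, g→v is +15 — a constant shift. Every letter moves 15 places later in the alphabet, wrapping around z→a.
On league: l+15=a, e+15=t, a+15=p, g+15=v, u+15=j, e+15=t.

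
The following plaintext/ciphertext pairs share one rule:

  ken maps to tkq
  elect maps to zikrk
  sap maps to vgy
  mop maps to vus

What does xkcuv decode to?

Read the word backwards and shift each letter +6.
Decoding xkcuv: shift back: x−6=r, k−6=e, c−6=w, u−6=o, v−6=p → rewop; then reverse → power.

power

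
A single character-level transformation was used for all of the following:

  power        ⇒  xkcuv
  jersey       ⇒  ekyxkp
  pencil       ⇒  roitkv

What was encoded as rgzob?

vital

The output letters match the input read backwards, each shifted +6: power reversed is rewop. Read the word backwards and shift each letter +6.
Decoding rgzob: shift back: r−6=l, g−6=a, z−6=t, o−6=i, b−6=v → lativ; then reverse → vital.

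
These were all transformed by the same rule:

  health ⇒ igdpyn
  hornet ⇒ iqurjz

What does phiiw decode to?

In health: h→i is +1, e→g is +2, a→d is +3, l→p is +4 — the shift increases by 1 each position. The shift increases by 1 at each position, starting from +1: 1, 2, 3, ….
Reversing it on phiiw: p−1=o, h−2=f, i−3=f, i−4=e, w−5=r.

offer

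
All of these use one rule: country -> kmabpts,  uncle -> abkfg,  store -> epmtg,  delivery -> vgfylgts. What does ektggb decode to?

screen

c(2)→k(10) and o(14)→m(12) fit y≡11x+14 (mod 26); the inverse of 11 mod 26 is 19. Each letter's alphabet position (a=0..z=25) is mapped through 11·x+14 mod 26 — an affine cipher.
Decoding ektggb: e(4)→19·(4−14)≡18=s; k(10)→19·(10−14)≡2=c; t(19)→19·(19−14)≡17=r; g(6)→19·(6−14)≡4=e; g(6)→19·(6−14)≡4=e; b(1)→19·(1−14)≡13=n (all mod 26).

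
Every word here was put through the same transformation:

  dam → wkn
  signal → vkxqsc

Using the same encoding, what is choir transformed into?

The output letters match the input read backwards, each shifted +10: dam reversed is mad. Read the word backwards and shift each letter +10.
For choir: reverse → riohc; then shift: r+10=b, i+10=s, o+10=y, h+10=r, c+10=m.

bsyrm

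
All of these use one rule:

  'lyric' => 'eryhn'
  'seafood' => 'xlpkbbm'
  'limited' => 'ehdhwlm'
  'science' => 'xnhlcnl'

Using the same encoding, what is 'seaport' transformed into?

l(11)→e(4) and y(24)→r(17) fit y≡25x+15 (mod 26); the inverse of 25 mod 26 is 25. This is an affine cipher: with a=0,…,z=25, each position x becomes (25x+15) mod 26.
On seaport: s(18)→25·18+15≡23=x; e(4)→25·4+15≡11=l; a(0)→25·0+15≡15=p; p(15)→25·15+15≡0=a; o(14)→25·14+15≡1=b; r(17)→25·17+15≡24=y; t(19)→25·19+15≡22=w (all mod 26).

xlpabyw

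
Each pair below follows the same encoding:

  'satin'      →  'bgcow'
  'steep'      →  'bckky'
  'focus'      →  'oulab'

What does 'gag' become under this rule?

pgp

The shift depends on letter class: consonant s→b is +9, but vowel a→g is +6. The rule splits by letter class: vowels +6, consonants +9.
On gag: g(cons)+9=p, a(vowel)+6=g, g(cons)+9=p.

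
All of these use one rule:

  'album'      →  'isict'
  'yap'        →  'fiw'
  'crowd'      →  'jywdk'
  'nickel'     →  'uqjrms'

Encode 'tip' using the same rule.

aqw

The shift depends on letter class: consonant l→s is +7, but vowel a→i is +8. Vowels shift forward by 8 and consonants shift forward by 7.
Applying it to tip: t(cons)+7=a, i(vowel)+8=q, p(cons)+7=w.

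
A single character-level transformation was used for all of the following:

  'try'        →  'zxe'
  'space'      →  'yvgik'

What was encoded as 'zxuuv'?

troop

Compare letters: t→z is +6, r→x is +6, y→e is +6 — a constant shift. This is a Caesar cipher with shift 6.
Undoing it on zxuuv: z−6=t, x−6=r, u−6=o, u−6=o, v−6=p.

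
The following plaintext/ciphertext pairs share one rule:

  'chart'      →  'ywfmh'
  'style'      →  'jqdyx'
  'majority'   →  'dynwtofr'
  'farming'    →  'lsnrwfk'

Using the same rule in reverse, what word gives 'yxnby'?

The output letters match the input read backwards, each shifted +5: chart reversed is trahc. Read the word backwards and shift each letter +5.
Undoing it on yxnby: shift back: y−5=t, x−5=s, n−5=i, b−5=w, y−5=t → tsiwt; then reverse → twist.

twist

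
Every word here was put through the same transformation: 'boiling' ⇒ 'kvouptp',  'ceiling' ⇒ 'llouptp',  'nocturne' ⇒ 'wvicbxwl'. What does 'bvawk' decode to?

Shifts by position in boiling: pos 0: b→k (+9), pos 1: o→v (+7), pos 2: i→o (+6), pos 3: l→u (+9), pos 4: i→p (+7), pos 5: n→t (+6) — repeating every 3. A repeating key of period 3 is used — shifts +9, +7, +6 over and over.
Undoing it on bvawk: b−9=s, v−7=o, a−6=u, w−9=n, k−7=d.

sound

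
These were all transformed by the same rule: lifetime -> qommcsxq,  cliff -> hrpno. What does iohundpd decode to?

diameter

Letter i (0-indexed) is shifted by i+5, so successive shifts are 5, 6, 7, ….
Reversing it on iohundpd: i−5=d, o−6=i, h−7=a, u−8=m, n−9=e, d−10=t, p−11=e, d−12=r.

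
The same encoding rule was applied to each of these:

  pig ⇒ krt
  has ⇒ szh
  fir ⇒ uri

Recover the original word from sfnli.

humor

Letters are reflected about the middle of the alphabet (position → 25−position): Atbash.
Decoding sfnli: s↔h, f↔u, n↔m, l↔o, i↔r.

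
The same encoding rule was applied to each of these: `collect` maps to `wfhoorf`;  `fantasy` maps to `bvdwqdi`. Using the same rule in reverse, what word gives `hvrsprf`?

The output letters match the input read backwards, each shifted +3: collect reversed is tcelloc. The word is reversed, then every letter is shifted forward by 3.
Decoding hvrsprf: shift back: h−3=e, v−3=s, r−3=o, s−3=p, p−3=m, r−3=o, f−3=c → esopmoc; then reverse → compose.

compose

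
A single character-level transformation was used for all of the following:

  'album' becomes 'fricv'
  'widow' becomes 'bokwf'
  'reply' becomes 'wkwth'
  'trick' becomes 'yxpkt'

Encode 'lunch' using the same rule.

qaukq

Each letter shifts forward by (position + 5), i.e. 5, 6, 7, … — the shift grows by one for each successive letter.
On lunch: l+5=q, u+6=a, n+7=u, c+8=k, h+9=q.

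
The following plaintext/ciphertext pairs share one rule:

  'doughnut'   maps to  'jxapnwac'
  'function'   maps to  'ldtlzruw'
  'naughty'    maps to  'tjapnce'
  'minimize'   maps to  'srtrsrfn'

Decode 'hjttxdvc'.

bankrupt

Shifts by position in doughnut: pos 0: d→j (+6), pos 1: o→x (+9), pos 2: u→a (+6), pos 3: g→p (+9) — repeating every 2. A repeating key of period 2 is used — shifts +6, +9 over and over.
Decoding hjttxdvc: h−6=b, j−9=a, t−6=n, t−9=k, x−6=r, d−9=u, v−6=p, c−9=t.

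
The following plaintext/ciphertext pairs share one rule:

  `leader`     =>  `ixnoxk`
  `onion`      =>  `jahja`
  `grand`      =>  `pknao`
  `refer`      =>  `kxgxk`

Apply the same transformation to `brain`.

wknha

Each letter's alphabet position (a=0..z=25) is mapped through 9·x+13 mod 26 — an affine cipher.
For brain: b(1)→9·1+13≡22=w; r(17)→9·17+13≡10=k; a(0)→9·0+13≡13=n; i(8)→9·8+13≡7=h; n(13)→9·13+13≡0=a (all mod 26).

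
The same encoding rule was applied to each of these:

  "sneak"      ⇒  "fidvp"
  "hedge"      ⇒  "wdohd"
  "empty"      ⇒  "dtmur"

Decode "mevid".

plane

s(18)→f(5) and n(13)→i(8) fit y≡15x+21 (mod 26); the inverse of 15 mod 26 is 7. This is an affine cipher: with a=0,…,z=25, each position x becomes (15x+21) mod 26.
Undoing it on mevid: m(12)→7·(12−21)≡15=p; e(4)→7·(4−21)≡11=l; v(21)→7·(21−21)≡0=a; i(8)→7·(8−21)≡13=n; d(3)→7·(3−21)≡4=e (all mod 26).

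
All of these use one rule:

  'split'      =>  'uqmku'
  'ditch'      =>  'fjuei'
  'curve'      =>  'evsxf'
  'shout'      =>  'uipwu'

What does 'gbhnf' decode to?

eagle

Shifts by position in split: pos 0: s→u (+2), pos 1: p→q (+1), pos 2: l→m (+1), pos 3: i→k (+2), pos 4: t→u (+1) — repeating every 3. The shifts repeat in a cycle of length 3: positions 0,1,… shift by +2, +1, +1, then the pattern repeats.
Undoing it on gbhnf: g−2=e, b−1=a, h−1=g, n−2=l, f−1=e.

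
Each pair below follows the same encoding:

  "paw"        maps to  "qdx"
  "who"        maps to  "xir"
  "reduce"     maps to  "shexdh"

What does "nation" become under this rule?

odulro

Two shifts are in play — +3 for a/e/i/o/u, +1 for every other letter.
On nation: n(cons)+1=o, a(vowel)+3=d, t(cons)+1=u, i(vowel)+3=l, o(vowel)+3=r, n(cons)+1=o.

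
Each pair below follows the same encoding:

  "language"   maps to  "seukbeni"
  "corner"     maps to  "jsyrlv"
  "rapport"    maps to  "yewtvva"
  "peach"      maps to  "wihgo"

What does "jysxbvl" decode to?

Shifts by position in language: pos 0: l→s (+7), pos 1: a→e (+4), pos 2: n→u (+7), pos 3: g→k (+4) — repeating every 2. A repeating key of period 2 is used — shifts +7, +4 over and over.
Reversing it on jysxbvl: j−7=c, y−4=u, s−7=l, x−4=t, b−7=u, v−4=r, l−7=e.

culture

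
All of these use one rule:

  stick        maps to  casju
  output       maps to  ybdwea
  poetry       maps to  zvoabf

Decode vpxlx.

Shifts by position in stick: pos 0: s→c (+10), pos 1: t→a (+7), pos 2: i→s (+10), pos 3: c→j (+7) — repeating every 2. The shifts repeat in a cycle of length 2: positions 0,1,… shift by +10, +7, then the pattern repeats.
Decoding vpxlx: v−10=l, p−7=i, x−10=n, l−7=e, x−10=n.

linen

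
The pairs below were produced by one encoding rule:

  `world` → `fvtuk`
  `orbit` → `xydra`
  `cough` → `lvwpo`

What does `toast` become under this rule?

Shifts by position in world: pos 0: w→f (+9), pos 1: o→v (+7), pos 2: r→t (+2), pos 3: l→u (+9), pos 4: d→k (+7) — repeating every 3. It's a Vigenère-style cipher with numeric key [9,7,2]: position i shifts by key[i mod 3].
Applying it to toast: t+9=c, o+7=v, a+2=c, s+9=b, t+7=a.

cvcba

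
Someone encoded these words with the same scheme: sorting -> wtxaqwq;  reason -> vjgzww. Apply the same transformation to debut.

hjhbb

In sorting: s→w is +4, o→t is +5, r→x is +6, t→a is +7 — the shift increases by 1 each position. Letter i (0-indexed) is shifted by i+4, so successive shifts are 4, 5, 6, ….
On debut: d+4=h, e+5=j, b+6=h, u+7=b, t+8=b.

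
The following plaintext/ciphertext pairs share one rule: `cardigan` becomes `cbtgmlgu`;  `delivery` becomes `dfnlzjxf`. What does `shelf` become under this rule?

sigoj

In cardigan: c→c is +0, a→b is +1, r→t is +2, d→g is +3 — the shift increases by 1 each position. Letter i (0-indexed) is shifted by i+0, so successive shifts are 0, 1, 2, ….
On shelf: s+0=s, h+1=i, e+2=g, l+3=o, f+4=j.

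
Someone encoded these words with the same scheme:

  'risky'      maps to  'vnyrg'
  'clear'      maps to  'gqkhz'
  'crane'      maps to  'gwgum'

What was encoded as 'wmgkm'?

shade

In risky: r→v is +4, i→n is +5, s→y is +6, k→r is +7 — the shift increases by 1 each position. Letter i (0-indexed) is shifted by i+4, so successive shifts are 4, 5, 6, ….
Reversing it on wmgkm: w−4=s, m−5=h, g−6=a, k−7=d, m−8=e.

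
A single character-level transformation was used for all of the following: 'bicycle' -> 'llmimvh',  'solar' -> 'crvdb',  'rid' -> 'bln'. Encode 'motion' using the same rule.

The rule splits by letter class: vowels +3, consonants +10.
Applying it to motion: m(cons)+10=w, o(vowel)+3=r, t(cons)+10=d, i(vowel)+3=l, o(vowel)+3=r, n(cons)+10=x.

wrdlrx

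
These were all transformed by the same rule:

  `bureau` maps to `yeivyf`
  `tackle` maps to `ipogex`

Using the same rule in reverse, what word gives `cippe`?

The output letters match the input read backwards, each shifted +4: bureau reversed is uaerub. Two steps: reverse the string, then apply a Caesar shift of +4.
Reversing it on cippe: shift back: c−4=y, i−4=e, p−4=l, p−4=l, e−4=a → yella; then reverse → alley.

alley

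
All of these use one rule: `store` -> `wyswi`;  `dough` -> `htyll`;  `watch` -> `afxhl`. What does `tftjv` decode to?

paper

Shifts by position in store: pos 0: s→w (+4), pos 1: t→y (+5), pos 2: o→s (+4), pos 3: r→w (+5) — repeating every 2. A repeating key of period 2 is used — shifts +4, +5 over and over.
Reversing it on tftjv: t−4=p, f−5=a, t−4=p, j−5=e, v−4=r.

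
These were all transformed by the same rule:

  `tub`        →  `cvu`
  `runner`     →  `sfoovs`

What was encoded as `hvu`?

tug

The output letters match the input read backwards, each shifted +1: tub reversed is but. Two steps: reverse the string, then apply a Caesar shift of +1.
Decoding hvu: shift back: h−1=g, v−1=u, u−1=t → gut; then reverse → tug.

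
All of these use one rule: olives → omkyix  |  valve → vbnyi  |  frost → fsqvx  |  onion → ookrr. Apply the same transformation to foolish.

fpqomxn

In olives: o→o is +0, l→m is +1, i→k is +2, v→y is +3 — the shift increases by 1 each position. Letter i (0-indexed) is shifted by i+0, so successive shifts are 0, 1, 2, ….
On foolish: f+0=f, o+1=p, o+2=q, l+3=o, i+4=m, s+5=x, h+6=n.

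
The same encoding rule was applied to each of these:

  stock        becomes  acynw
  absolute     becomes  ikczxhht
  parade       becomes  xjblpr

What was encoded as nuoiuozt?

In stock: s→a is +8, t→c is +9, o→y is +10, c→n is +11 — the shift increases by 1 each position. The shift increases by 1 at each position, starting from +8: 8, 9, 10, ….
Reversing it on nuoiuozt: n−8=f, u−9=l, o−10=e, i−11=x, u−12=i, o−13=b, z−14=l, t−15=e.

flexible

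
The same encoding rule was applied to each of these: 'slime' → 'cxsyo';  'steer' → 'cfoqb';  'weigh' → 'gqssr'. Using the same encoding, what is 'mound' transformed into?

waezn

Shifts by position in slime: pos 0: s→c (+10), pos 1: l→x (+12), pos 2: i→s (+10), pos 3: m→y (+12) — repeating every 2. A repeating key of period 2 is used — shifts +10, +12 over and over.
Applying it to mound: m+10=w, o+12=a, u+10=e, n+12=z, d+10=n.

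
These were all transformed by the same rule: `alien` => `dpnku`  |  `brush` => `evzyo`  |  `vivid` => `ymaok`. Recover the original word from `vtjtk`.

In alien: a→d is +3, l→p is +4, i→n is +5, e→k is +6 — the shift increases by 1 each position. Each letter shifts forward by (position + 3), i.e. 3, 4, 5, … — the shift grows by one for each successive letter.
Decoding vtjtk: v−3=s, t−4=p, j−5=e, t−6=n, k−7=d.

spend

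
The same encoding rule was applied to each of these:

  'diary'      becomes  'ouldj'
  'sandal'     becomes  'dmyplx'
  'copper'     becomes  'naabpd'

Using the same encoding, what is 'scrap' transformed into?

The shifts repeat in a cycle of length 2: positions 0,1,… shift by +11, +12, then the pattern repeats.
For scrap: s+11=d, c+12=o, r+11=c, a+12=m, p+11=a.

docma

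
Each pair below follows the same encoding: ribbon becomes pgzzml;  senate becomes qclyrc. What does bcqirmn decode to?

Compare letters: r→p is +24, i→g is +24, b→z is +24 — a constant shift. Each letter is shifted forward by 24 in the alphabet (a Caesar shift of +24).
Undoing it on bcqirmn: b−24=d, c−24=e, q−24=s, i−24=k, r−24=t, m−24=o, n−24=p.

desktop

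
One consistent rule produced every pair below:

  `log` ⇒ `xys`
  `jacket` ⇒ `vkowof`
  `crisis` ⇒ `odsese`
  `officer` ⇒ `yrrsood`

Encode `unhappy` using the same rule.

eztkbbk

The rule splits by letter class: vowels +10, consonants +12.
Applying it to unhappy: u(vowel)+10=e, n(cons)+12=z, h(cons)+12=t, a(vowel)+10=k, p(cons)+12=b, p(cons)+12=b, y(cons)+12=k.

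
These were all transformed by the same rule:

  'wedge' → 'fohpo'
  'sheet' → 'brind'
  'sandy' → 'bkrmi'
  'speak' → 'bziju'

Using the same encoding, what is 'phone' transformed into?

yrswo

Shifts by position in wedge: pos 0: w→f (+9), pos 1: e→o (+10), pos 2: d→h (+4), pos 3: g→p (+9), pos 4: e→o (+10) — repeating every 3. A repeating key of period 3 is used — shifts +9, +10, +4 over and over.
For phone: p+9=y, h+10=r, o+4=s, n+9=w, e+10=o.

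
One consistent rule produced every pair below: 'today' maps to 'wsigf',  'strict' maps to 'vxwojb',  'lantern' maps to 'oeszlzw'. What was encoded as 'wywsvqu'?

The shift increases by 1 at each position, starting from +3: 3, 4, 5, ….
Undoing it on wywsvqu: w−3=t, y−4=u, w−5=r, s−6=m, v−7=o, q−8=i, u−9=l.

turmoil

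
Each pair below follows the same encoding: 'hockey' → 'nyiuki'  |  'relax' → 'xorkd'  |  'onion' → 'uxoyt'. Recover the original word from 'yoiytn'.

second

A repeating key of period 2 is used — shifts +6, +10 over and over.
Undoing it on yoiytn: y−6=s, o−10=e, i−6=c, y−10=o, t−6=n, n−10=d.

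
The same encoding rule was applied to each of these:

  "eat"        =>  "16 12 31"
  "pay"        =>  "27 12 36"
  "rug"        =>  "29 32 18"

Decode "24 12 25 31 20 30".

Each letter is replaced by its alphabet position (a=1..z=26) + 11.
Reversing it on 24 12 25 31 20 30: 24→(24−11)÷1=13=m, 12→(12−11)÷1=1=a, 25→(25−11)÷1=14=n, 31→(31−11)÷1=20=t, 20→(20−11)÷1=9=i, 30→(30−11)÷1=19=s.

mantis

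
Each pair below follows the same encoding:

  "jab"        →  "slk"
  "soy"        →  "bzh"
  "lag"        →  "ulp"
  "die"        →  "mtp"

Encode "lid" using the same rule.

utm

The rule splits by letter class: vowels +11, consonants +9.
Applying it to lid: l(cons)+9=u, i(vowel)+11=t, d(cons)+9=m.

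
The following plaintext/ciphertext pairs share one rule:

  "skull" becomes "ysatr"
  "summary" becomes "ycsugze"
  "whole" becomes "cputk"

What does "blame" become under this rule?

A repeating key of period 2 is used — shifts +6, +8 over and over.
For blame: b+6=h, l+8=t, a+6=g, m+8=u, e+6=k.

htguk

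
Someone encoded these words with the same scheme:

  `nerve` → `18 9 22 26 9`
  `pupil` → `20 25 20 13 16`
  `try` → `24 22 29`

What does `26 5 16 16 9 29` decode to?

Each letter is replaced by its alphabet position (a=1..z=26) + 4.
Decoding 26 5 16 16 9 29: 26→(26−4)÷1=22=v, 5→(5−4)÷1=1=a, 16→(16−4)÷1=12=l, 16→(16−4)÷1=12=l, 9→(9−4)÷1=5=e, 29→(29−4)÷1=25=y.

valley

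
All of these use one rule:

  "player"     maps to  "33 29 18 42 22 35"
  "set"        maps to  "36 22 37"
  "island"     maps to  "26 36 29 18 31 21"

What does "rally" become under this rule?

35 18 29 29 42

p is letter #16 and maps to 33: an offset of 17. Letters become their 1-based position plus 17 (so a→18, b→19, …).
Applying it to rally: r=18→35, a=1→18, l=12→29, l=12→29, y=25→42.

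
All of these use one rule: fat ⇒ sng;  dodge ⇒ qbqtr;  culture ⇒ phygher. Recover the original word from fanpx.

snack

Every letter moves 13 places later in the alphabet, wrapping around z→a.
Reversing it on fanpx: f−13=s, a−13=n, n−13=a, p−13=c, x−13=k.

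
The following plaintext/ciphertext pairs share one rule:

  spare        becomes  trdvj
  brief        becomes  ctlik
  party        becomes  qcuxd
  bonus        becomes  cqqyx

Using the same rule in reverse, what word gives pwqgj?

ounce

In spare: s→t is +1, p→r is +2, a→d is +3, r→v is +4 — the shift increases by 1 each position. Letter i (0-indexed) is shifted by i+1, so successive shifts are 1, 2, 3, ….
Reversing it on pwqgj: p−1=o, w−2=u, q−3=n, g−4=c, j−5=e.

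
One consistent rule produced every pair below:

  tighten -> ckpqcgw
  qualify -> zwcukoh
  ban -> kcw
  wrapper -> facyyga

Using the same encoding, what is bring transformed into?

kakwp

The shift depends on letter class: consonant t→c is +9, but vowel i→k is +2. Two shifts are in play — +2 for a/e/i/o/u, +9 for every other letter.
On bring: b(cons)+9=k, r(cons)+9=a, i(vowel)+2=k, n(cons)+9=w, g(cons)+9=p.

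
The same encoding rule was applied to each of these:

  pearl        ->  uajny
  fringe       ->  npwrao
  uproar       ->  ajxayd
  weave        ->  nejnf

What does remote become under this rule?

The output letters match the input read backwards, each shifted +9: pearl reversed is lraep. Two steps: reverse the string, then apply a Caesar shift of +9.
On remote: reverse → etomer; then shift: e+9=n, t+9=c, o+9=x, m+9=v, e+9=n, r+9=a.

ncxvna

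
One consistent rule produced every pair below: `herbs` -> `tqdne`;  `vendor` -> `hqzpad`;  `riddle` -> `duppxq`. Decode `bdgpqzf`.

Compare letters: h→t is +12, e→q is +12, r→d is +12 — a constant shift. It's a constant shift of +12 (ROT12).
Reversing it on bdgpqzf: b−12=p, d−12=r, g−12=u, p−12=d, q−12=e, z−12=n, f−12=t.

prudent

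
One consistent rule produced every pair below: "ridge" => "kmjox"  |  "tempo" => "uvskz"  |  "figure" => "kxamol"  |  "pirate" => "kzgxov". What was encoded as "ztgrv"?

The output letters match the input read backwards, each shifted +6: ridge reversed is egdir. Two steps: reverse the string, then apply a Caesar shift of +6.
Undoing it on ztgrv: shift back: z−6=t, t−6=n, g−6=a, r−6=l, v−6=p → tnalp; then reverse → plant.

plant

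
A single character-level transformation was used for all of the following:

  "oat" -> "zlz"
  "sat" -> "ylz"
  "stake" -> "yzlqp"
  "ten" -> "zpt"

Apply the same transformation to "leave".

The shift depends on letter class: consonant t→z is +6, but vowel o→z is +11. The rule splits by letter class: vowels +11, consonants +6.
For leave: l(cons)+6=r, e(vowel)+11=p, a(vowel)+11=l, v(cons)+6=b, e(vowel)+11=p.

rplbp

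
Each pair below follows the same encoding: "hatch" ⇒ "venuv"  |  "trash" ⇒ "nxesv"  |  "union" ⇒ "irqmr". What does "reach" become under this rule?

xkeuv

h(7)→v(21) and a(0)→e(4) fit y≡21x+4 (mod 26); the inverse of 21 mod 26 is 5. This is an affine cipher: with a=0,…,z=25, each position x becomes (21x+4) mod 26.
Applying it to reach: r(17)→21·17+4≡23=x; e(4)→21·4+4≡10=k; a(0)→21·0+4≡4=e; c(2)→21·2+4≡20=u; h(7)→21·7+4≡21=v (all mod 26).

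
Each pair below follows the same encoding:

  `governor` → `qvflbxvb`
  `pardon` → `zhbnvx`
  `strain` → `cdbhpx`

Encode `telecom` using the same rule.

The shift depends on letter class: consonant g→q is +10, but vowel o→v is +7. The rule splits by letter class: vowels +7, consonants +10.
For telecom: t(cons)+10=d, e(vowel)+7=l, l(cons)+10=v, e(vowel)+7=l, c(cons)+10=m, o(vowel)+7=v, m(cons)+10=w.

dlvlmvw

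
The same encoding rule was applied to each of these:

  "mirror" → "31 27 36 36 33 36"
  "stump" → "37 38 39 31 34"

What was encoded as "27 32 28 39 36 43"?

injury

Letters become their 1-based position plus 18 (so a→19, b→20, …).
Undoing it on 27 32 28 39 36 43: 27→(27−18)÷1=9=i, 32→(32−18)÷1=14=n, 28→(28−18)÷1=10=j, 39→(39−18)÷1=21=u, 36→(36−18)÷1=18=r, 43→(43−18)÷1=25=y.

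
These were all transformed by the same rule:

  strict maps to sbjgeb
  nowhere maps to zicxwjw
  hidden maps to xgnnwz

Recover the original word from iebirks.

octopus

s(18)→s(18) and t(19)→b(1) fit y≡9x+12 (mod 26); the inverse of 9 mod 26 is 3. Treating letters as 0–25, the rule is x ↦ 9x + 12 (mod 26).
Decoding iebirks: i(8)→3·(8−12)≡14=o; e(4)→3·(4−12)≡2=c; b(1)→3·(1−12)≡19=t; i(8)→3·(8−12)≡14=o; r(17)→3·(17−12)≡15=p; k(10)→3·(10−12)≡20=u; s(18)→3·(18−12)≡18=s (all mod 26).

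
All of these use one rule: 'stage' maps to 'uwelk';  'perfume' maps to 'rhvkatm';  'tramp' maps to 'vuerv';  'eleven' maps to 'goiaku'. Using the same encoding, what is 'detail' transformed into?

In stage: s→u is +2, t→w is +3, a→e is +4, g→l is +5 — the shift increases by 1 each position. The shift increases by 1 at each position, starting from +2: 2, 3, 4, ….
Applying it to detail: d+2=f, e+3=h, t+4=x, a+5=f, i+6=o, l+7=s.

fhxfos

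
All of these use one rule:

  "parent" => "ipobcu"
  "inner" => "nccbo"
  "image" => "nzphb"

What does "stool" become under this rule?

ruffw

Treating letters as 0–25, the rule is x ↦ 3x + 15 (mod 26).
On stool: s(18)→3·18+15≡17=r; t(19)→3·19+15≡20=u; o(14)→3·14+15≡5=f; o(14)→3·14+15≡5=f; l(11)→3·11+15≡22=w (all mod 26).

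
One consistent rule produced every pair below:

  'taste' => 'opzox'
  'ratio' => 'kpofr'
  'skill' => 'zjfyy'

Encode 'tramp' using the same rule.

okpng

t(19)→o(14) and a(0)→p(15) fit y≡15x+15 (mod 26); the inverse of 15 mod 26 is 7. This is an affine cipher: with a=0,…,z=25, each position x becomes (15x+15) mod 26.
For tramp: t(19)→15·19+15≡14=o; r(17)→15·17+15≡10=k; a(0)→15·0+15≡15=p; m(12)→15·12+15≡13=n; p(15)→15·15+15≡6=g (all mod 26).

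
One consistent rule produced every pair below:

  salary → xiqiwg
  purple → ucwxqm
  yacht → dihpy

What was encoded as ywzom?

tough

It's a Vigenère-style cipher with numeric key [5,8]: position i shifts by key[i mod 2].
Decoding ywzom: y−5=t, w−8=o, z−5=u, o−8=g, m−5=h.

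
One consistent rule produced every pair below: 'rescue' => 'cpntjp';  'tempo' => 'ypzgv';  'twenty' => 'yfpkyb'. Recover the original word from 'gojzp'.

plume

r(17)→c(2) and e(4)→p(15) fit y≡11x+23 (mod 26); the inverse of 11 mod 26 is 19. This is an affine cipher: with a=0,…,z=25, each position x becomes (11x+23) mod 26.
Decoding gojzp: g(6)→19·(6−23)≡15=p; o(14)→19·(14−23)≡11=l; j(9)→19·(9−23)≡20=u; z(25)→19·(25−23)≡12=m; p(15)→19·(15−23)≡4=e (all mod 26).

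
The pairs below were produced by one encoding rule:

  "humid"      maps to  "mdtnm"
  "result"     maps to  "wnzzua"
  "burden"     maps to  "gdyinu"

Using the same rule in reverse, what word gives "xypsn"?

Shifts by position in humid: pos 0: h→m (+5), pos 1: u→d (+9), pos 2: m→t (+7), pos 3: i→n (+5), pos 4: d→m (+9) — repeating every 3. The shifts repeat in a cycle of length 3: positions 0,1,… shift by +5, +9, +7, then the pattern repeats.
Undoing it on xypsn: x−5=s, y−9=p, p−7=i, s−5=n, n−9=e.

spine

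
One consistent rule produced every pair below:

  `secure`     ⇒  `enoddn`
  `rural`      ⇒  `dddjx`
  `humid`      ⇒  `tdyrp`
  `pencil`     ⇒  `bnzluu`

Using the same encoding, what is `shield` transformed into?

A repeating key of period 2 is used — shifts +12, +9 over and over.
Applying it to shield: s+12=e, h+9=q, i+12=u, e+9=n, l+12=x, d+9=m.

equnxm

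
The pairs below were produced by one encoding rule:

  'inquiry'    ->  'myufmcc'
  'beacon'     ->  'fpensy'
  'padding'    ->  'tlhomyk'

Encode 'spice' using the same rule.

Shifts by position in inquiry: pos 0: i→m (+4), pos 1: n→y (+11), pos 2: q→u (+4), pos 3: u→f (+11) — repeating every 2. A repeating key of period 2 is used — shifts +4, +11 over and over.
For spice: s+4=w, p+11=a, i+4=m, c+11=n, e+4=i.

wamni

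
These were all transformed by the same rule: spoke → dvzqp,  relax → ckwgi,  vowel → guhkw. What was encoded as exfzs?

The shifts repeat in a cycle of length 2: positions 0,1,… shift by +11, +6, then the pattern repeats.
Reversing it on exfzs: e−11=t, x−6=r, f−11=u, z−6=t, s−11=h.

truth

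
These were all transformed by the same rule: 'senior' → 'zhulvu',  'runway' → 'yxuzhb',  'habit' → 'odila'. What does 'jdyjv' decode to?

The shifts repeat in a cycle of length 2: positions 0,1,… shift by +7, +3, then the pattern repeats.
Reversing it on jdyjv: j−7=c, d−3=a, y−7=r, j−3=g, v−7=o.

cargo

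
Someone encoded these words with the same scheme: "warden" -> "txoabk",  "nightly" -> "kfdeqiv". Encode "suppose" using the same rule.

Compare letters: w→t is +23, a→x is +23, r→o is +23 — a constant shift. It's a constant shift of +23 (ROT23).
Applying it to suppose: s+23=p, u+23=r, p+23=m, p+23=m, o+23=l, s+23=p, e+23=b.

prmmlpb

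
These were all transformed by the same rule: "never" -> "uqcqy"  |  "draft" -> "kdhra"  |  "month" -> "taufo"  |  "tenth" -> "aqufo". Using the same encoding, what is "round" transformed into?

yabzk

Shifts by position in never: pos 0: n→u (+7), pos 1: e→q (+12), pos 2: v→c (+7), pos 3: e→q (+12) — repeating every 2. A repeating key of period 2 is used — shifts +7, +12 over and over.
On round: r+7=y, o+12=a, u+7=b, n+12=z, d+7=k.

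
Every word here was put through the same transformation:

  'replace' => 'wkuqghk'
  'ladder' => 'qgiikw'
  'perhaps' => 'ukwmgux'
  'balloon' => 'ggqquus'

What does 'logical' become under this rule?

qulohgq

The shift depends on letter class: consonant r→w is +5, but vowel e→k is +6. The rule splits by letter class: vowels +6, consonants +5.
On logical: l(cons)+5=q, o(vowel)+6=u, g(cons)+5=l, i(vowel)+6=o, c(cons)+5=h, a(vowel)+6=g, l(cons)+5=q.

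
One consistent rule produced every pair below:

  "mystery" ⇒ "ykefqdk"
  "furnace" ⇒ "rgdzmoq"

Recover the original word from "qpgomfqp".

educated

This is a Caesar cipher with shift 12.
Reversing it on qpgomfqp: q−12=e, p−12=d, g−12=u, o−12=c, m−12=a, f−12=t, q−12=e, p−12=d.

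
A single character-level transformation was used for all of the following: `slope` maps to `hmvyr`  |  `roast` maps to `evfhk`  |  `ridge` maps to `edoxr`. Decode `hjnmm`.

s(18)→h(7) and l(11)→m(12) fit y≡3x+5 (mod 26); the inverse of 3 mod 26 is 9. Each letter's alphabet position (a=0..z=25) is mapped through 3·x+5 mod 26 — an affine cipher.
Reversing it on hjnmm: h(7)→9·(7−5)≡18=s; j(9)→9·(9−5)≡10=k; n(13)→9·(13−5)≡20=u; m(12)→9·(12−5)≡11=l; m(12)→9·(12−5)≡11=l (all mod 26).

skull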